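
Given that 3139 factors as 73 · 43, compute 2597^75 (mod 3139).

Mod 73: 2597 ≡ 42; by Fermat, exponent reduces to 75 mod 72 = 3; 42^3 ≡ 66 (mod 73).
Mod 43: 2597 ≡ 17; by Fermat, exponent reduces to 75 mod 42 = 33; 17^33 ≡ 21 (mod 43).
Combine by CRT: x ≡ 66 (mod 73), x ≡ 21 (mod 43) ⇒ x ≡ 1526 (mod 3139).

1526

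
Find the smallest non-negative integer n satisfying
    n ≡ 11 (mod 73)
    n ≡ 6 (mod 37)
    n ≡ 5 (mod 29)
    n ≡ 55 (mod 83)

From n ≡ 11 (mod 73) write n = 11 + 73t. Substituting into n ≡ 6 (mod 37) gives 73t ≡ 32 (mod 37), and since 36⁻¹ ≡ 36 (mod 37), t ≡ 5. Hence n ≡ 11 + 73·5 = 376 (mod 2701).
From n ≡ 376 (mod 2701) write n = 376 + 2701t. Substituting into n ≡ 5 (mod 29) gives 2701t ≡ 6 (mod 29), and since 4⁻¹ ≡ 22 (mod 29), t ≡ 16. Hence n ≡ 376 + 2701·16 = 43592 (mod 78329).
From n ≡ 43592 (mod 78329) write n = 43592 + 78329t. Substituting into n ≡ 55 (mod 83) gives 78329t ≡ 38 (mod 83), and since 60⁻¹ ≡ 18 (mod 83), t ≡ 20. Hence n ≡ 43592 + 78329·20 = 1610172 (mod 6501307).

1610172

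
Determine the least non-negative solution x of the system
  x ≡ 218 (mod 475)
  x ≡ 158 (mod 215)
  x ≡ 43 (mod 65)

gcd(475, 215) = 5 and 5 | (158 − 218), so the pair is consistent; merging gives x ≡ 6393 (mod 20425), where 20425 = lcm(475, 215).
gcd(20425, 65) = 5 and 5 | (43 − 6393), so the pair is consistent; merging gives x ≡ 210643 (mod 265525), where 265525 = lcm(20425, 65).
The solution is unique modulo lcm(475, 215, 65) = 265525.

210643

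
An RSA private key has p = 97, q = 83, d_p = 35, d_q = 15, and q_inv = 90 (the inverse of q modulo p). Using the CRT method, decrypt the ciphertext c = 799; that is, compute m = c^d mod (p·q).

m₁ = c^(d_p) mod p: c ≡ 23 (mod 97), and 23^35 mod 97 = 40.
m₂ = c^(d_q) mod q: c ≡ 52 (mod 83), and 52^15 mod 83 = 57.
h = q_inv·(m₁ − m₂) mod p = 90·(40 − 57) mod 97 = 22.
m = m₂ + h·q = 57 + 22·83 = 1883.

1883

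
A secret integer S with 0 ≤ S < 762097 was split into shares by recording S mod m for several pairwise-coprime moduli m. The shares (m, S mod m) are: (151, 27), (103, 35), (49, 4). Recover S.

The moduli are pairwise coprime; N = 151·103·49 = 762097.
N/151 = 5047; 5047 ≡ 64 (mod 151); 64·59 ≡ 1, so inverse 59.
N/103 = 7399; 7399 ≡ 86 (mod 103); 86·6 ≡ 1, so inverse 6.
N/49 = 15553; 15553 ≡ 20 (mod 49); 20·27 ≡ 1, so inverse 27.
S ≡ 27·5047·59 + 35·7399·6 + 4·15553·27 = 11273385.
11273385 mod 762097 = 604027.

604027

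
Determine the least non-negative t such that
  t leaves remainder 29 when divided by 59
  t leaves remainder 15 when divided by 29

914

Combine the congruences pairwise.
From t ≡ 29 (mod 59) write t = 29 + 59s. Substituting into t ≡ 15 (mod 29) gives 59s ≡ 15 (mod 29), and since 1⁻¹ ≡ 1 (mod 29), s ≡ 15. Hence t ≡ 29 + 59·15 = 914 (mod 1711).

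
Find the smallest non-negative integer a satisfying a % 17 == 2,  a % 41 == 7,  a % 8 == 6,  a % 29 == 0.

Combine the congruences pairwise.
From a ≡ 2 (mod 17) write a = 2 + 17t. Substituting into a ≡ 7 (mod 41) gives 17t ≡ 5 (mod 41), and since 17⁻¹ ≡ 29 (mod 41), t ≡ 22. Hence a ≡ 2 + 17·22 = 376 (mod 697).
From a ≡ 376 (mod 697) write a = 376 + 697t. Substituting into a ≡ 6 (mod 8) gives 697t ≡ 6 (mod 8), and since 1⁻¹ ≡ 1 (mod 8), t ≡ 6. Hence a ≡ 376 + 697·6 = 4558 (mod 5576).
From a ≡ 4558 (mod 5576) write a = 4558 + 5576t. Substituting into a ≡ 0 (mod 29) gives 5576t ≡ 24 (mod 29), and since 8⁻¹ ≡ 11 (mod 29), t ≡ 3. Hence a ≡ 4558 + 5576·3 = 21286 (mod 161704).

21286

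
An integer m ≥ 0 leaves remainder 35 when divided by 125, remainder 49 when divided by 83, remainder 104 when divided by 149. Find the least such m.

397785

Combine the congruences pairwise.
From m ≡ 35 (mod 125) write m = 35 + 125t. Substituting into m ≡ 49 (mod 83) gives 125t ≡ 14 (mod 83), and since 42⁻¹ ≡ 2 (mod 83), t ≡ 28. Hence m ≡ 35 + 125·28 = 3535 (mod 10375).
From m ≡ 3535 (mod 10375) write m = 3535 + 10375t. Substituting into m ≡ 104 (mod 149) gives 10375t ≡ 145 (mod 149), and since 94⁻¹ ≡ 65 (mod 149), t ≡ 38. Hence m ≡ 3535 + 10375·38 = 397785 (mod 1545875).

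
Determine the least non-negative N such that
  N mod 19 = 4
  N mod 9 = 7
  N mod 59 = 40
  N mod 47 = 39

The moduli are pairwise coprime; M = 19·9·59·47 = 474183.
M/19 = 24957; 24957 ≡ 10 (mod 19); 10·2 ≡ 1, so inverse 2.
M/9 = 52687; 52687 ≡ 1 (mod 9), inverse 1.
M/59 = 8037; 8037 ≡ 13 (mod 59); 13·50 ≡ 1, so inverse 50.
M/47 = 10089; 10089 ≡ 31 (mod 47); 31·44 ≡ 1, so inverse 44.
N ≡ 4·24957·2 + 7·52687·1 + 40·8037·50 + 39·10089·44 = 33955189.
33955189 mod 474183 = 288196.

288196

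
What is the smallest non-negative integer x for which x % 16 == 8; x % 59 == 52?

Combine the congruences pairwise.
From x ≡ 8 (mod 16) write x = 8 + 16t. Substituting into x ≡ 52 (mod 59) gives 16t ≡ 44 (mod 59), and since 16⁻¹ ≡ 48 (mod 59), t ≡ 47. Hence x ≡ 8 + 16·47 = 760 (mod 944).

760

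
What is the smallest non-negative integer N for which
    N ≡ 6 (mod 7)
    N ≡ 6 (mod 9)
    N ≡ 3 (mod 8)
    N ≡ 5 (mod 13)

3723

From N ≡ 6 (mod 7) write N = 6 + 7t. Substituting into N ≡ 6 (mod 9) gives 7t ≡ 0 (mod 9), and since 7⁻¹ ≡ 4 (mod 9), t ≡ 0. Hence N ≡ 6 + 7·0 = 6 (mod 63).
From N ≡ 6 (mod 63) write N = 6 + 63t. Substituting into N ≡ 3 (mod 8) gives 63t ≡ 5 (mod 8), and since 7⁻¹ ≡ 7 (mod 8), t ≡ 3. Hence N ≡ 6 + 63·3 = 195 (mod 504).
From N ≡ 195 (mod 504) write N = 195 + 504t. Substituting into N ≡ 5 (mod 13) gives 504t ≡ 5 (mod 13), and since 10⁻¹ ≡ 4 (mod 13), t ≡ 7. Hence N ≡ 195 + 504·7 = 3723 (mod 6552).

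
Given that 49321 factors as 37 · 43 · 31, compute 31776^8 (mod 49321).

19996

Mod 37: 31776 ≡ 30; 30^8 ≡ 16 (mod 37).
Mod 43: 31776 ≡ 42; 42^8 ≡ 1 (mod 43).
Mod 31: 31776 ≡ 1; 1^8 ≡ 1 (mod 31).
Combine by CRT: x ≡ 16 (mod 37), x ≡ 1 (mod 43), x ≡ 1 (mod 31) ⇒ x ≡ 19996 (mod 49321).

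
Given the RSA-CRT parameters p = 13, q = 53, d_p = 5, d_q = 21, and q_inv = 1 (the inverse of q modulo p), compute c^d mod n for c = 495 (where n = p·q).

287

m₁ = c^(d_p) mod p: c ≡ 1 (mod 13), and 1^5 mod 13 = 1.
m₂ = c^(d_q) mod q: c ≡ 18 (mod 53), and 18^21 mod 53 = 22.
h = q_inv·(m₁ − m₂) mod p = 1·(1 − 22) mod 13 = 5.
m = m₂ + h·q = 22 + 5·53 = 287.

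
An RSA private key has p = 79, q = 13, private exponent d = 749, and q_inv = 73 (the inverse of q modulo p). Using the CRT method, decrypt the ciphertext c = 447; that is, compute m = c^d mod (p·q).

d_p = d mod (p−1) = 749 mod 78 = 47; d_q = d mod (q−1) = 5.
m₁ = c^(d_p) mod p: c ≡ 52 (mod 79), and 52^47 mod 79 = 64.
m₂ = c^(d_q) mod q: c ≡ 5 (mod 13), and 5^5 mod 13 = 5.
h = q_inv·(m₁ − m₂) mod p = 73·(64 − 5) mod 79 = 41.
m = m₂ + h·q = 5 + 41·13 = 538.

538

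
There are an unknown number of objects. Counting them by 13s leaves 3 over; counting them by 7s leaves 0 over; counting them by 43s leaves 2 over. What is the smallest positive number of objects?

3227

The moduli are pairwise coprime; M = 13·7·43 = 3913.
M/13 = 301; 301 ≡ 2 (mod 13); 2·7 ≡ 1, so inverse 7.
M/7 = 559; 559 ≡ 6 (mod 7); 6·6 ≡ 1, so inverse 6.
M/43 = 91; 91 ≡ 5 (mod 43); 5·26 ≡ 1, so inverse 26.
N ≡ 3·301·7 + 0·559·6 + 2·91·26 = 11053.
11053 mod 3913 = 3227.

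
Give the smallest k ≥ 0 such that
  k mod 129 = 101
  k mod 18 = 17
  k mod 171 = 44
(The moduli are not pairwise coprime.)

Combine the congruences pairwise.
gcd(129, 18) = 3 and 3 | (17 − 101), so the pair is consistent; merging gives k ≡ 359 (mod 774), where 774 = lcm(129, 18).
gcd(774, 171) = 9 and 9 | (44 − 359), so the pair is consistent; merging gives k ≡ 5003 (mod 14706), where 14706 = lcm(774, 171).
The solution is unique modulo lcm(129, 18, 171) = 14706.

5003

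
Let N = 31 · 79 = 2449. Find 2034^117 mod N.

Mod 31: 2034 ≡ 19; by Fermat, exponent reduces to 117 mod 30 = 27; 19^27 ≡ 4 (mod 31).
Mod 79: 2034 ≡ 59; by Fermat, exponent reduces to 117 mod 78 = 39; 59^39 ≡ 78 (mod 79).
Combine by CRT: x ≡ 4 (mod 31), x ≡ 78 (mod 79) ⇒ x ≡ 1895 (mod 2449).

1895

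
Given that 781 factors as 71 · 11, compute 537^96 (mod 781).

Mod 71: 537 ≡ 40; by Fermat, exponent reduces to 96 mod 70 = 26; 40^26 ≡ 2 (mod 71).
Mod 11: 537 ≡ 9; by Fermat, exponent reduces to 96 mod 10 = 6; 9^6 ≡ 9 (mod 11).
Combine by CRT: x ≡ 2 (mod 71), x ≡ 9 (mod 11) ⇒ x ≡ 570 (mod 781).

570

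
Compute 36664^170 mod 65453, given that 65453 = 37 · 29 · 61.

13665

Mod 37: 36664 ≡ 34; by Fermat, exponent reduces to 170 mod 36 = 26; 34^26 ≡ 12 (mod 37).
Mod 29: 36664 ≡ 8; by Fermat, exponent reduces to 170 mod 28 = 2; 8^2 ≡ 6 (mod 29).
Mod 61: 36664 ≡ 3; by Fermat, exponent reduces to 170 mod 60 = 50; 3^50 ≡ 1 (mod 61).
Combine by CRT: x ≡ 12 (mod 37), x ≡ 6 (mod 29), x ≡ 1 (mod 61) ⇒ x ≡ 13665 (mod 65453).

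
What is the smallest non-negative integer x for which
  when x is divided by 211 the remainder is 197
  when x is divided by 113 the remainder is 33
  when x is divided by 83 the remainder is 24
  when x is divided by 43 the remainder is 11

25446164

The moduli are pairwise coprime; N = 211·113·83·43 = 85095667.
N/211 = 403297; 403297 ≡ 76 (mod 211); 76·25 ≡ 1, so inverse 25.
N/113 = 753059; 753059 ≡ 27 (mod 113); 27·67 ≡ 1, so inverse 67.
N/83 = 1025249; 1025249 ≡ 33 (mod 83); 33·78 ≡ 1, so inverse 78.
N/43 = 1978969; 1978969 ≡ 23 (mod 43); 23·15 ≡ 1, so inverse 15.
x ≡ 197·403297·25 + 33·753059·67 + 24·1025249·78 + 11·1978969·15 = 5897047187.
5897047187 mod 85095667 = 25446164.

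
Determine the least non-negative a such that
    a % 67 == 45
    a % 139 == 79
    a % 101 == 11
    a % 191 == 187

34572715

The moduli are pairwise coprime; N = 67·139·101·191 = 179657083.
N/67 = 2681449; 2681449 ≡ 42 (mod 67); 42·8 ≡ 1, so inverse 8.
N/139 = 1292497; 1292497 ≡ 75 (mod 139); 75·76 ≡ 1, so inverse 76.
N/101 = 1778783; 1778783 ≡ 72 (mod 101); 72·94 ≡ 1, so inverse 94.
N/191 = 940613; 940613 ≡ 129 (mod 191); 129·77 ≡ 1, so inverse 77.
a ≡ 45·2681449·8 + 79·1292497·76 + 11·1778783·94 + 187·940613·77 = 24108621837.
24108621837 mod 179657083 = 34572715.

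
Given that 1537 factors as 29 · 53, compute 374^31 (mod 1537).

234

Mod 29: 374 ≡ 26; by Fermat, exponent reduces to 31 mod 28 = 3; 26^3 ≡ 2 (mod 29).
Mod 53: 374 ≡ 3; 3^31 ≡ 22 (mod 53).
Combine by CRT: x ≡ 2 (mod 29), x ≡ 22 (mod 53) ⇒ x ≡ 234 (mod 1537).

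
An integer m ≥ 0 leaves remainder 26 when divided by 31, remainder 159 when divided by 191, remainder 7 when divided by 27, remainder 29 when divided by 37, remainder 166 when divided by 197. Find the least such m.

246412888

The moduli are pairwise coprime; N = 31·191·27·37·197 = 1165270563.
N/31 = 37589373; 37589373 ≡ 13 (mod 31); 13·12 ≡ 1, so inverse 12.
N/191 = 6100893; 6100893 ≡ 162 (mod 191); 162·79 ≡ 1, so inverse 79.
N/27 = 43158169; 43158169 ≡ 19 (mod 27); 19·10 ≡ 1, so inverse 10.
N/37 = 31493799; 31493799 ≡ 28 (mod 37); 28·4 ≡ 1, so inverse 4.
N/197 = 5915079; 5915079 ≡ 154 (mod 197); 154·142 ≡ 1, so inverse 142.
m ≡ 26·37589373·12 + 159·6100893·79 + 7·43158169·10 + 29·31493799·4 + 166·5915079·142 = 234465796051.
234465796051 mod 1165270563 = 246412888.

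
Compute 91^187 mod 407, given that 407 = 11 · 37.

163

Mod 11: 91 ≡ 3; by Fermat, exponent reduces to 187 mod 10 = 7; 3^7 ≡ 9 (mod 11).
Mod 37: 91 ≡ 17; by Fermat, exponent reduces to 187 mod 36 = 7; 17^7 ≡ 15 (mod 37).
Combine by CRT: x ≡ 9 (mod 11), x ≡ 15 (mod 37) ⇒ x ≡ 163 (mod 407).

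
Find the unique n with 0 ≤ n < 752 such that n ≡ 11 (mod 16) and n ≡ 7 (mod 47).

571

From n ≡ 11 (mod 16) write n = 11 + 16t. Substituting into n ≡ 7 (mod 47) gives 16t ≡ 43 (mod 47), and since 16⁻¹ ≡ 3 (mod 47), t ≡ 35. Hence n ≡ 11 + 16·35 = 571 (mod 752).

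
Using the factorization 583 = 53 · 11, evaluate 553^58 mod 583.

Mod 53: 553 ≡ 23; by Fermat, exponent reduces to 58 mod 52 = 6; 23^6 ≡ 52 (mod 53).
Mod 11: 553 ≡ 3; by Fermat, exponent reduces to 58 mod 10 = 8; 3^8 ≡ 5 (mod 11).
Combine by CRT: x ≡ 52 (mod 53), x ≡ 5 (mod 11) ⇒ x ≡ 423 (mod 583).

423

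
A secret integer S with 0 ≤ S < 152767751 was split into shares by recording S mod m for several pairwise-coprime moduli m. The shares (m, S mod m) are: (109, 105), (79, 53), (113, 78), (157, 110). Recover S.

29466184

The moduli are pairwise coprime; N = 109·79·113·157 = 152767751.
N/109 = 1401539; 1401539 ≡ 17 (mod 109); 17·77 ≡ 1, so inverse 77.
N/79 = 1933769; 1933769 ≡ 7 (mod 79); 7·34 ≡ 1, so inverse 34.
N/113 = 1351927; 1351927 ≡ 108 (mod 113); 108·45 ≡ 1, so inverse 45.
N/157 = 973043; 973043 ≡ 114 (mod 157); 114·73 ≡ 1, so inverse 73.
S ≡ 105·1401539·77 + 53·1933769·34 + 78·1351927·45 + 110·973043·73 = 27374893613.
27374893613 mod 152767751 = 29466184.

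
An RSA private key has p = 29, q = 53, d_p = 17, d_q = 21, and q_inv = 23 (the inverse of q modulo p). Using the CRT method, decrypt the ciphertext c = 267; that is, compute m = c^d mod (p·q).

m₁ = c^(d_p) mod p: c ≡ 6 (mod 29), and 6^17 mod 29 = 13.
m₂ = c^(d_q) mod q: c ≡ 2 (mod 53), and 2^21 mod 53 = 48.
h = q_inv·(m₁ − m₂) mod p = 23·(13 − 48) mod 29 = 7.
m = m₂ + h·q = 48 + 7·53 = 419.

419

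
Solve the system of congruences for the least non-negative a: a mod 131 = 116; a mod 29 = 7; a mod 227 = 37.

The moduli are pairwise coprime; N = 131·29·227 = 862373.
N/131 = 6583; 6583 ≡ 33 (mod 131); 33·4 ≡ 1, so inverse 4.
N/29 = 29737; 29737 ≡ 12 (mod 29); 12·17 ≡ 1, so inverse 17.
N/227 = 3799; 3799 ≡ 167 (mod 227); 167·87 ≡ 1, so inverse 87.
a ≡ 116·6583·4 + 7·29737·17 + 37·3799·87 = 18822196.
18822196 mod 862373 = 712363.

712363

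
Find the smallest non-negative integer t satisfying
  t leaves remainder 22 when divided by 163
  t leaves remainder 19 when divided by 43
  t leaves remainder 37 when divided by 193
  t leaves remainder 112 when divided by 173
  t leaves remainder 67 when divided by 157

The moduli are pairwise coprime; N = 163·43·193·173·157 = 36741689657.
N/163 = 225409139; 225409139 ≡ 25 (mod 163); 25·150 ≡ 1, so inverse 150.
N/43 = 854457899; 854457899 ≡ 40 (mod 43); 40·14 ≡ 1, so inverse 14.
N/193 = 190371449; 190371449 ≡ 109 (mod 193); 109·85 ≡ 1, so inverse 85.
N/173 = 212379709; 212379709 ≡ 65 (mod 173); 65·8 ≡ 1, so inverse 8.
N/157 = 234023501; 234023501 ≡ 86 (mod 157); 86·42 ≡ 1, so inverse 42.
t ≡ 22·225409139·150 + 19·854457899·14 + 37·190371449·85 + 112·212379709·8 + 67·234023501·42 = 2418688518017.
2418688518017 mod 36741689657 = 30478690312.

30478690312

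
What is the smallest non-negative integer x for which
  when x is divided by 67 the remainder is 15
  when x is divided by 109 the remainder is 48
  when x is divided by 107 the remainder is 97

416755

From x ≡ 15 (mod 67) write x = 15 + 67t. Substituting into x ≡ 48 (mod 109) gives 67t ≡ 33 (mod 109), and since 67⁻¹ ≡ 96 (mod 109), t ≡ 7. Hence x ≡ 15 + 67·7 = 484 (mod 7303).
From x ≡ 484 (mod 7303) write x = 484 + 7303t. Substituting into x ≡ 97 (mod 107) gives 7303t ≡ 41 (mod 107), and since 27⁻¹ ≡ 4 (mod 107), t ≡ 57. Hence x ≡ 484 + 7303·57 = 416755 (mod 781421).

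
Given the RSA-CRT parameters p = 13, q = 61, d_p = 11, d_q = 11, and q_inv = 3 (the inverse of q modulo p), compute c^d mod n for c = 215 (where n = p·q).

m₁ = c^(d_p) mod p: c ≡ 7 (mod 13), and 7^11 mod 13 = 2.
m₂ = c^(d_q) mod q: c ≡ 32 (mod 61), and 32^11 mod 61 = 21.
h = q_inv·(m₁ − m₂) mod p = 3·(2 − 21) mod 13 = 8.
m = m₂ + h·q = 21 + 8·61 = 509.

509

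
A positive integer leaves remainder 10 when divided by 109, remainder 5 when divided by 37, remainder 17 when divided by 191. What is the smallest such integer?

494325

The moduli are pairwise coprime; N = 109·37·191 = 770303.
N/109 = 7067; 7067 ≡ 91 (mod 109); 91·6 ≡ 1, so inverse 6.
N/37 = 20819; 20819 ≡ 25 (mod 37); 25·3 ≡ 1, so inverse 3.
N/191 = 4033; 4033 ≡ 22 (mod 191); 22·165 ≡ 1, so inverse 165.
m ≡ 10·7067·6 + 5·20819·3 + 17·4033·165 = 12048870.
12048870 mod 770303 = 494325.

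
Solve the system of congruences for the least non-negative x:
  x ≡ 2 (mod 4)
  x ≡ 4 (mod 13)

30

From x ≡ 2 (mod 4) write x = 2 + 4t. Substituting into x ≡ 4 (mod 13) gives 4t ≡ 2 (mod 13), and since 4⁻¹ ≡ 10 (mod 13), t ≡ 7. Hence x ≡ 2 + 4·7 = 30 (mod 52).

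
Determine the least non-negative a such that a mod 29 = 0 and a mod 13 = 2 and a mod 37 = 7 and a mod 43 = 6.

From a ≡ 0 (mod 29) write a = 0 + 29t. Substituting into a ≡ 2 (mod 13) gives 29t ≡ 2 (mod 13), and since 3⁻¹ ≡ 9 (mod 13), t ≡ 5. Hence a ≡ 0 + 29·5 = 145 (mod 377).
From a ≡ 145 (mod 377) write a = 145 + 377t. Substituting into a ≡ 7 (mod 37) gives 377t ≡ 10 (mod 37), and since 7⁻¹ ≡ 16 (mod 37), t ≡ 12. Hence a ≡ 145 + 377·12 = 4669 (mod 13949).
From a ≡ 4669 (mod 13949) write a = 4669 + 13949t. Substituting into a ≡ 6 (mod 43) gives 13949t ≡ 24 (mod 43), and since 17⁻¹ ≡ 38 (mod 43), t ≡ 9. Hence a ≡ 4669 + 13949·9 = 130210 (mod 599807).

130210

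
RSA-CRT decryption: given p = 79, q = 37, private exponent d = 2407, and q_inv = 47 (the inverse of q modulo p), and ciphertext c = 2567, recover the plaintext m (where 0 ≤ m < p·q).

2613

d_p = d mod (p−1) = 2407 mod 78 = 67; d_q = d mod (q−1) = 31.
m₁ = c^(d_p) mod p: c ≡ 39 (mod 79), and 39^67 mod 79 = 6.
m₂ = c^(d_q) mod q: c ≡ 14 (mod 37), and 14^31 mod 37 = 23.
h = q_inv·(m₁ − m₂) mod p = 47·(6 − 23) mod 79 = 70.
m = m₂ + h·q = 23 + 70·37 = 2613.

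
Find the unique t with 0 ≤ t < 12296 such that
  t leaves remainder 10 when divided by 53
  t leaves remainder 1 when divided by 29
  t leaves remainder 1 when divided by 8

The moduli are pairwise coprime; N = 53·29·8 = 12296.
N/53 = 232; 232 ≡ 20 (mod 53); 20·8 ≡ 1, so inverse 8.
N/29 = 424; 424 ≡ 18 (mod 29); 18·21 ≡ 1, so inverse 21.
N/8 = 1537; 1537 ≡ 1 (mod 8), inverse 1.
t ≡ 10·232·8 + 1·424·21 + 1·1537·1 = 29001.
29001 mod 12296 = 4409.

4409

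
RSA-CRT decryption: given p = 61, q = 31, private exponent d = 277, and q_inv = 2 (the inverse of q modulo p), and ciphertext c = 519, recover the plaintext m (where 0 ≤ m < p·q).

742

d_p = d mod (p−1) = 277 mod 60 = 37; d_q = d mod (q−1) = 7.
m₁ = c^(d_p) mod p: c ≡ 31 (mod 61), and 31^37 mod 61 = 10.
m₂ = c^(d_q) mod q: c ≡ 23 (mod 31), and 23^7 mod 31 = 29.
h = q_inv·(m₁ − m₂) mod p = 2·(10 − 29) mod 61 = 23.
m = m₂ + h·q = 29 + 23·31 = 742.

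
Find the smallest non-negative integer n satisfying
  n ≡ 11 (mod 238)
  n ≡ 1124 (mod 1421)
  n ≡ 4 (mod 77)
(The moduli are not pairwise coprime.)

33807

Combine the congruences pairwise.
gcd(238, 1421) = 7 and 7 | (1124 − 11), so the pair is consistent; merging gives n ≡ 33807 (mod 48314), where 48314 = lcm(238, 1421).
gcd(48314, 77) = 7 and 7 | (4 − 33807), so the pair is consistent; merging gives n ≡ 33807 (mod 531454), where 531454 = lcm(48314, 77).
The solution is unique modulo lcm(238, 1421, 77) = 531454.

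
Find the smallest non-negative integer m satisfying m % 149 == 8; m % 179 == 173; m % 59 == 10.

1532771

From m ≡ 8 (mod 149) write m = 8 + 149t. Substituting into m ≡ 173 (mod 179) gives 149t ≡ 165 (mod 179), and since 149⁻¹ ≡ 173 (mod 179), t ≡ 84. Hence m ≡ 8 + 149·84 = 12524 (mod 26671).
From m ≡ 12524 (mod 26671) write m = 12524 + 26671t. Substituting into m ≡ 10 (mod 59) gives 26671t ≡ 53 (mod 59), and since 3⁻¹ ≡ 20 (mod 59), t ≡ 57. Hence m ≡ 12524 + 26671·57 = 1532771 (mod 1573589).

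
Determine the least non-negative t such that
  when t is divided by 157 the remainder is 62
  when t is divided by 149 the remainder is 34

11209

From t ≡ 62 (mod 157) write t = 62 + 157s. Substituting into t ≡ 34 (mod 149) gives 157s ≡ 121 (mod 149), and since 8⁻¹ ≡ 56 (mod 149), s ≡ 71. Hence t ≡ 62 + 157·71 = 11209 (mod 23393).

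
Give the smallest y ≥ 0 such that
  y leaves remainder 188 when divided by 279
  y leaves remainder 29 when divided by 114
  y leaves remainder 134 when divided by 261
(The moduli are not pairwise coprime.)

15533

gcd(279, 114) = 3 and 3 | (29 − 188), so the pair is consistent; merging gives y ≡ 4931 (mod 10602), where 10602 = lcm(279, 114).
gcd(10602, 261) = 9 and 9 | (134 − 4931), so the pair is consistent; merging gives y ≡ 15533 (mod 307458), where 307458 = lcm(10602, 261).
The solution is unique modulo lcm(279, 114, 261) = 307458.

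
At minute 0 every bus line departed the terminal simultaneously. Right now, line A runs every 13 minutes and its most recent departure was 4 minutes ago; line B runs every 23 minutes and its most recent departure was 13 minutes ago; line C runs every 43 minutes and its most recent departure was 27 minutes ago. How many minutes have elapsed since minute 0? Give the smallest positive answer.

1876

The moduli are pairwise coprime; N = 13·23·43 = 12857.
N/13 = 989; 989 ≡ 1 (mod 13), inverse 1.
N/23 = 559; 559 ≡ 7 (mod 23); 7·10 ≡ 1, so inverse 10.
N/43 = 299; 299 ≡ 41 (mod 43); 41·21 ≡ 1, so inverse 21.
t ≡ 4·989·1 + 13·559·10 + 27·299·21 = 246159.
246159 mod 12857 = 1876.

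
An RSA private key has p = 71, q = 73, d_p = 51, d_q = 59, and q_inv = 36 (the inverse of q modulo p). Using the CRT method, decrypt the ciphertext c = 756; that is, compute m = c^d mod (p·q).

m₁ = c^(d_p) mod p: c ≡ 46 (mod 71), and 46^51 mod 71 = 46.
m₂ = c^(d_q) mod q: c ≡ 26 (mod 73), and 26^59 mod 73 = 39.
h = q_inv·(m₁ − m₂) mod p = 36·(46 − 39) mod 71 = 39.
m = m₂ + h·q = 39 + 39·73 = 2886.

2886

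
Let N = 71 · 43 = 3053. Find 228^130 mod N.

Mod 71: 228 ≡ 15; by Fermat, exponent reduces to 130 mod 70 = 60; 15^60 ≡ 37 (mod 71).
Mod 43: 228 ≡ 13; by Fermat, exponent reduces to 130 mod 42 = 4; 13^4 ≡ 9 (mod 43).
Combine by CRT: x ≡ 37 (mod 71), x ≡ 9 (mod 43) ⇒ x ≡ 3019 (mod 3053).

3019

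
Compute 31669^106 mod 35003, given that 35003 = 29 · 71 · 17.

2843

Mod 29: 31669 ≡ 1; by Fermat, exponent reduces to 106 mod 28 = 22; 1^22 ≡ 1 (mod 29).
Mod 71: 31669 ≡ 3; by Fermat, exponent reduces to 106 mod 70 = 36; 3^36 ≡ 3 (mod 71).
Mod 17: 31669 ≡ 15; by Fermat, exponent reduces to 106 mod 16 = 10; 15^10 ≡ 4 (mod 17).
Combine by CRT: x ≡ 1 (mod 29), x ≡ 3 (mod 71), x ≡ 4 (mod 17) ⇒ x ≡ 2843 (mod 35003).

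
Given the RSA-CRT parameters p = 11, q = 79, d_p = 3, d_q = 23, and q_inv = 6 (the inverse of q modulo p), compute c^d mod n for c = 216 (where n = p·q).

57

m₁ = c^(d_p) mod p: c ≡ 7 (mod 11), and 7^3 mod 11 = 2.
m₂ = c^(d_q) mod q: c ≡ 58 (mod 79), and 58^23 mod 79 = 57.
h = q_inv·(m₁ − m₂) mod p = 6·(2 − 57) mod 11 = 0.
m = m₂ + h·q = 57 + 0·79 = 57.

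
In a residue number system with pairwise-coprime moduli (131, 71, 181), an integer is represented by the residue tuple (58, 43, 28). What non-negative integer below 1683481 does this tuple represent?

The moduli are pairwise coprime; N = 131·71·181 = 1683481.
N/131 = 12851; 12851 ≡ 13 (mod 131); 13·121 ≡ 1, so inverse 121.
N/71 = 23711; 23711 ≡ 68 (mod 71); 68·47 ≡ 1, so inverse 47.
N/181 = 9301; 9301 ≡ 70 (mod 181); 70·75 ≡ 1, so inverse 75.
x ≡ 58·12851·121 + 43·23711·47 + 28·9301·75 = 157640349.
157640349 mod 1683481 = 1076616.

1076616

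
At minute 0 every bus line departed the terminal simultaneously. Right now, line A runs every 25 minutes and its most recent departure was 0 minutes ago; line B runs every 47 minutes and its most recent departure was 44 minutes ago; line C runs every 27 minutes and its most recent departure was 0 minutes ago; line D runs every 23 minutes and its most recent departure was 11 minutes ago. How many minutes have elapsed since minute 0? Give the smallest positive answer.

Combine the congruences pairwise.
From t ≡ 0 (mod 25) write t = 0 + 25s. Substituting into t ≡ 44 (mod 47) gives 25s ≡ 44 (mod 47), and since 25⁻¹ ≡ 32 (mod 47), s ≡ 45. Hence t ≡ 0 + 25·45 = 1125 (mod 1175).
From t ≡ 1125 (mod 1175) write t = 1125 + 1175s. Substituting into t ≡ 0 (mod 27) gives 1175s ≡ 9 (mod 27), and since 14⁻¹ ≡ 2 (mod 27), s ≡ 18. Hence t ≡ 1125 + 1175·18 = 22275 (mod 31725).
From t ≡ 22275 (mod 31725) write t = 22275 + 31725s. Substituting into t ≡ 11 (mod 23) gives 31725s ≡ 0 (mod 23), and since 8⁻¹ ≡ 3 (mod 23), s ≡ 0. Hence t ≡ 22275 + 31725·0 = 22275 (mod 729675).

22275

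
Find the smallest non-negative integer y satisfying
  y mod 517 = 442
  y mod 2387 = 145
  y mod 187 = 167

gcd(517, 2387) = 11 and 11 | (145 − 442), so the pair is consistent; merging gives y ≡ 52659 (mod 112189), where 112189 = lcm(517, 2387).
gcd(112189, 187) = 11 and 11 | (167 − 52659), so the pair is consistent; merging gives y ≡ 1398927 (mod 1907213), where 1907213 = lcm(112189, 187).
The solution is unique modulo lcm(517, 2387, 187) = 1907213.

1398927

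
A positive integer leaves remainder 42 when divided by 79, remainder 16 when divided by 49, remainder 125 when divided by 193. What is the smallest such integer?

98555

The moduli are pairwise coprime; N = 79·49·193 = 747103.
N/79 = 9457; 9457 ≡ 56 (mod 79); 56·24 ≡ 1, so inverse 24.
N/49 = 15247; 15247 ≡ 8 (mod 49); 8·43 ≡ 1, so inverse 43.
N/193 = 3871; 3871 ≡ 11 (mod 193); 11·158 ≡ 1, so inverse 158.
t ≡ 42·9457·24 + 16·15247·43 + 125·3871·158 = 96474842.
96474842 mod 747103 = 98555.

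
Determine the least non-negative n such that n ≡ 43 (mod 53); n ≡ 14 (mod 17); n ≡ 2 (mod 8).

From n ≡ 43 (mod 53) write n = 43 + 53t. Substituting into n ≡ 14 (mod 17) gives 53t ≡ 5 (mod 17), and since 2⁻¹ ≡ 9 (mod 17), t ≡ 11. Hence n ≡ 43 + 53·11 = 626 (mod 901).
From n ≡ 626 (mod 901) write n = 626 + 901t. Substituting into n ≡ 2 (mod 8) gives 901t ≡ 0 (mod 8), and since 5⁻¹ ≡ 5 (mod 8), t ≡ 0. Hence n ≡ 626 + 901·0 = 626 (mod 7208).

626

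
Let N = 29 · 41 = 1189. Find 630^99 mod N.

Mod 29: 630 ≡ 21; by Fermat, exponent reduces to 99 mod 28 = 15; 21^15 ≡ 8 (mod 29).
Mod 41: 630 ≡ 15; by Fermat, exponent reduces to 99 mod 40 = 19; 15^19 ≡ 30 (mod 41).
Combine by CRT: x ≡ 8 (mod 29), x ≡ 30 (mod 41) ⇒ x ≡ 153 (mod 1189).

153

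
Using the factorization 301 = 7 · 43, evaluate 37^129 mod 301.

85

Mod 7: 37 ≡ 2; by Fermat, exponent reduces to 129 mod 6 = 3; 2^3 ≡ 1 (mod 7).
Mod 43: 37 ≡ 37; by Fermat, exponent reduces to 129 mod 42 = 3; 37^3 ≡ 42 (mod 43).
Combine by CRT: x ≡ 1 (mod 7), x ≡ 42 (mod 43) ⇒ x ≡ 85 (mod 301).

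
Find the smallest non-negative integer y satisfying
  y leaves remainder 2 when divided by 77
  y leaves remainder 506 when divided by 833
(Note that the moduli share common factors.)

gcd(77, 833) = 7 and 7 | (506 − 2), so the pair is consistent; merging gives y ≡ 3005 (mod 9163), where 9163 = lcm(77, 833).
The solution is unique modulo lcm(77, 833) = 9163.

3005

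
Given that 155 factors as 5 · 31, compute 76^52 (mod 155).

81

Mod 5: 76 ≡ 1; since 4 | 52, by Fermat 1^52 ≡ 1 (mod 5).
Mod 31: 76 ≡ 14; by Fermat, exponent reduces to 52 mod 30 = 22; 14^22 ≡ 19 (mod 31).
Combine by CRT: x ≡ 1 (mod 5), x ≡ 19 (mod 31) ⇒ x ≡ 81 (mod 155).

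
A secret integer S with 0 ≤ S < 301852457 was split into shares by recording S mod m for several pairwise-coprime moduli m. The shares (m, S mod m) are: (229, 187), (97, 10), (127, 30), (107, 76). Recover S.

From S ≡ 187 (mod 229) write S = 187 + 229t. Substituting into S ≡ 10 (mod 97) gives 229t ≡ 17 (mod 97), and since 35⁻¹ ≡ 61 (mod 97), t ≡ 67. Hence S ≡ 187 + 229·67 = 15530 (mod 22213).
From S ≡ 15530 (mod 22213) write S = 15530 + 22213t. Substituting into S ≡ 30 (mod 127) gives 22213t ≡ 121 (mod 127), and since 115⁻¹ ≡ 74 (mod 127), t ≡ 64. Hence S ≡ 15530 + 22213·64 = 1437162 (mod 2821051).
From S ≡ 1437162 (mod 2821051) write S = 1437162 + 2821051t. Substituting into S ≡ 76 (mod 107) gives 2821051t ≡ 31 (mod 107), and since 103⁻¹ ≡ 80 (mod 107), t ≡ 19. Hence S ≡ 1437162 + 2821051·19 = 55037131 (mod 301852457).

55037131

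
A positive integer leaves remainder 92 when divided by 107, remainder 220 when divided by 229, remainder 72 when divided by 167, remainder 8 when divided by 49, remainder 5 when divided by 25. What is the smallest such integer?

The moduli are pairwise coprime; N = 107·229·167·49·25 = 5012701225.
N/107 = 46847675; 46847675 ≡ 79 (mod 107); 79·42 ≡ 1, so inverse 42.
N/229 = 21889525; 21889525 ≡ 102 (mod 229); 102·119 ≡ 1, so inverse 119.
N/167 = 30016175; 30016175 ≡ 96 (mod 167); 96·127 ≡ 1, so inverse 127.
N/49 = 102300025; 102300025 ≡ 30 (mod 49); 30·18 ≡ 1, so inverse 18.
N/25 = 200508049; 200508049 ≡ 24 (mod 25); 24·24 ≡ 1, so inverse 24.
t ≡ 92·46847675·42 + 220·21889525·119 + 72·30016175·127 + 8·102300025·18 + 5·200508049·24 = 1067347254380.
1067347254380 mod 5012701225 = 4654594680.

4654594680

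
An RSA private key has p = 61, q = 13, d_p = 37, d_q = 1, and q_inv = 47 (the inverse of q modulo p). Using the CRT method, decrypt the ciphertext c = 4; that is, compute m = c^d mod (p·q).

m₁ = c^(d_p) mod p: c ≡ 4 (mod 61), and 4^37 mod 61 = 36.
m₂ = c^(d_q) mod q: c ≡ 4 (mod 13), and 4^1 mod 13 = 4.
h = q_inv·(m₁ − m₂) mod p = 47·(36 − 4) mod 61 = 40.
m = m₂ + h·q = 4 + 40·13 = 524.

524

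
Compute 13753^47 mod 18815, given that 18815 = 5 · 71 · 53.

Mod 5: 13753 ≡ 3; by Fermat, exponent reduces to 47 mod 4 = 3; 3^3 ≡ 2 (mod 5).
Mod 71: 13753 ≡ 50; 50^47 ≡ 24 (mod 71).
Mod 53: 13753 ≡ 26; 26^47 ≡ 21 (mod 53).
Combine by CRT: x ≡ 2 (mod 5), x ≡ 24 (mod 71), x ≡ 21 (mod 53) ⇒ x ≡ 14437 (mod 18815).

14437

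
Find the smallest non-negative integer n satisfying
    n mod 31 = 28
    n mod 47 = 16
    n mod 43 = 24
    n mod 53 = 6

2081740

The moduli are pairwise coprime; M = 31·47·43·53 = 3320503.
M/31 = 107113; 107113 ≡ 8 (mod 31); 8·4 ≡ 1, so inverse 4.
M/47 = 70649; 70649 ≡ 8 (mod 47); 8·6 ≡ 1, so inverse 6.
M/43 = 77221; 77221 ≡ 36 (mod 43); 36·6 ≡ 1, so inverse 6.
M/53 = 62651; 62651 ≡ 5 (mod 53); 5·32 ≡ 1, so inverse 32.
n ≡ 28·107113·4 + 16·70649·6 + 24·77221·6 + 6·62651·32 = 41927776.
41927776 mod 3320503 = 2081740.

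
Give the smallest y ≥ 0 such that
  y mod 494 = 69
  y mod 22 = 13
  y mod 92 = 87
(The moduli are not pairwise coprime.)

152715

Combine the congruences pairwise.
gcd(494, 22) = 2 and 2 | (13 − 69), so the pair is consistent; merging gives y ≡ 563 (mod 5434), where 5434 = lcm(494, 22).
gcd(5434, 92) = 2 and 2 | (87 − 563), so the pair is consistent; merging gives y ≡ 152715 (mod 249964), where 249964 = lcm(5434, 92).
The solution is unique modulo lcm(494, 22, 92) = 249964.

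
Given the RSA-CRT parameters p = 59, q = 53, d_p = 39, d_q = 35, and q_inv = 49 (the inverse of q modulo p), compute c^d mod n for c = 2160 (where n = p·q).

2977

m₁ = c^(d_p) mod p: c ≡ 36 (mod 59), and 36^39 mod 59 = 27.
m₂ = c^(d_q) mod q: c ≡ 40 (mod 53), and 40^35 mod 53 = 9.
h = q_inv·(m₁ − m₂) mod p = 49·(27 − 9) mod 59 = 56.
m = m₂ + h·q = 9 + 56·53 = 2977.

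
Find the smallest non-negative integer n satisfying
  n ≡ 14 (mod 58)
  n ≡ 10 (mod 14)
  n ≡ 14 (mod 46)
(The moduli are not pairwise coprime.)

8018

gcd(58, 14) = 2 and 2 | (10 − 14), so the pair is consistent; merging gives n ≡ 304 (mod 406), where 406 = lcm(58, 14).
gcd(406, 46) = 2 and 2 | (14 − 304), so the pair is consistent; merging gives n ≡ 8018 (mod 9338), where 9338 = lcm(406, 46).
The solution is unique modulo lcm(58, 14, 46) = 9338.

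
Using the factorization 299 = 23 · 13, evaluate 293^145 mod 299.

33

Mod 23: 293 ≡ 17; by Fermat, exponent reduces to 145 mod 22 = 13; 17^13 ≡ 10 (mod 23).
Mod 13: 293 ≡ 7; by Fermat, exponent reduces to 145 mod 12 = 1; 7^1 ≡ 7 (mod 13).
Combine by CRT: x ≡ 10 (mod 23), x ≡ 7 (mod 13) ⇒ x ≡ 33 (mod 299).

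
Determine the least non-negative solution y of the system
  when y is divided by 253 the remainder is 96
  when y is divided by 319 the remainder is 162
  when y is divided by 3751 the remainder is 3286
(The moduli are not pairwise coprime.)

1181100

Combine the congruences pairwise.
gcd(253, 319) = 11 and 11 | (162 − 96), so the pair is consistent; merging gives y ≡ 7180 (mod 7337), where 7337 = lcm(253, 319).
gcd(7337, 3751) = 11 and 11 | (3286 − 7180), so the pair is consistent; merging gives y ≡ 1181100 (mod 2501917), where 2501917 = lcm(7337, 3751).
The solution is unique modulo lcm(253, 319, 3751) = 2501917.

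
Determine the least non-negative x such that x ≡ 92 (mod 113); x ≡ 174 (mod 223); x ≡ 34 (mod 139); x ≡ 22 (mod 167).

From x ≡ 92 (mod 113) write x = 92 + 113t. Substituting into x ≡ 174 (mod 223) gives 113t ≡ 82 (mod 223), and since 113⁻¹ ≡ 75 (mod 223), t ≡ 129. Hence x ≡ 92 + 113·129 = 14669 (mod 25199).
From x ≡ 14669 (mod 25199) write x = 14669 + 25199t. Substituting into x ≡ 34 (mod 139) gives 25199t ≡ 99 (mod 139), and since 40⁻¹ ≡ 73 (mod 139), t ≡ 138. Hence x ≡ 14669 + 25199·138 = 3492131 (mod 3502661).
From x ≡ 3492131 (mod 3502661) write x = 3492131 + 3502661t. Substituting into x ≡ 22 (mod 167) gives 3502661t ≡ 28 (mod 167), and since 3⁻¹ ≡ 56 (mod 167), t ≡ 65. Hence x ≡ 3492131 + 3502661·65 = 231165096 (mod 584944387).

231165096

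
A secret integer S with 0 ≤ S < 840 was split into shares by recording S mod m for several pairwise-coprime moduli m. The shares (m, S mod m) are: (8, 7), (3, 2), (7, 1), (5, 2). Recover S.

407

The moduli are pairwise coprime; N = 8·3·7·5 = 840.
N/8 = 105; 105 ≡ 1 (mod 8), inverse 1.
N/3 = 280; 280 ≡ 1 (mod 3), inverse 1.
N/7 = 120; 120 ≡ 1 (mod 7), inverse 1.
N/5 = 168; 168 ≡ 3 (mod 5); 3·2 ≡ 1, so inverse 2.
S ≡ 7·105·1 + 2·280·1 + 1·120·1 + 2·168·2 = 2087.
2087 mod 840 = 407.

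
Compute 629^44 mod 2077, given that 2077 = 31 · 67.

Mod 31: 629 ≡ 9; by Fermat, exponent reduces to 44 mod 30 = 14; 9^14 ≡ 7 (mod 31).
Mod 67: 629 ≡ 26; 26^44 ≡ 37 (mod 67).
Combine by CRT: x ≡ 7 (mod 31), x ≡ 37 (mod 67) ⇒ x ≡ 1712 (mod 2077).

1712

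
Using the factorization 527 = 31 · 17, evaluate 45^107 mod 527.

165

Mod 31: 45 ≡ 14; by Fermat, exponent reduces to 107 mod 30 = 17; 14^17 ≡ 10 (mod 31).
Mod 17: 45 ≡ 11; by Fermat, exponent reduces to 107 mod 16 = 11; 11^11 ≡ 12 (mod 17).
Combine by CRT: x ≡ 10 (mod 31), x ≡ 12 (mod 17) ⇒ x ≡ 165 (mod 527).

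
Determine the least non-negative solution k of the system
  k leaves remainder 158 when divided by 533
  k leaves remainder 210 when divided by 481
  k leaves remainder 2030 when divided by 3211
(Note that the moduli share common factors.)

197901

Combine the congruences pairwise.
gcd(533, 481) = 13 and 13 | (210 − 158), so the pair is consistent; merging gives k ≡ 691 (mod 19721), where 19721 = lcm(533, 481).
gcd(19721, 3211) = 13 and 13 | (2030 − 691), so the pair is consistent; merging gives k ≡ 197901 (mod 4871087), where 4871087 = lcm(19721, 3211).
The solution is unique modulo lcm(533, 481, 3211) = 4871087.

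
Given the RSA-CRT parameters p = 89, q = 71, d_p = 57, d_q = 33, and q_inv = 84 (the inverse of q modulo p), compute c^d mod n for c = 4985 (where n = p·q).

1781

m₁ = c^(d_p) mod p: c ≡ 1 (mod 89), and 1^57 mod 89 = 1.
m₂ = c^(d_q) mod q: c ≡ 15 (mod 71), and 15^33 mod 71 = 6.
h = q_inv·(m₁ − m₂) mod p = 84·(1 − 6) mod 89 = 25.
m = m₂ + h·q = 6 + 25·71 = 1781.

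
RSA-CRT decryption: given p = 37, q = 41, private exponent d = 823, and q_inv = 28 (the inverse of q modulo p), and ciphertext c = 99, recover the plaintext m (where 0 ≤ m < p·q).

909

d_p = d mod (p−1) = 823 mod 36 = 31; d_q = d mod (q−1) = 23.
m₁ = c^(d_p) mod p: c ≡ 25 (mod 37), and 25^31 mod 37 = 21.
m₂ = c^(d_q) mod q: c ≡ 17 (mod 41), and 17^23 mod 41 = 7.
h = q_inv·(m₁ − m₂) mod p = 28·(21 − 7) mod 37 = 22.
m = m₂ + h·q = 7 + 22·41 = 909.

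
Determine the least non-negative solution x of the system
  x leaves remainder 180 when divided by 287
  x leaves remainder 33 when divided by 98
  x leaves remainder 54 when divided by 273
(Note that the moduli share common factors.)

Combine the congruences pairwise.
gcd(287, 98) = 7 and 7 | (33 − 180), so the pair is consistent; merging gives x ≡ 2189 (mod 4018), where 4018 = lcm(287, 98).
gcd(4018, 273) = 7 and 7 | (54 − 2189), so the pair is consistent; merging gives x ≡ 42369 (mod 156702), where 156702 = lcm(4018, 273).
The solution is unique modulo lcm(287, 98, 273) = 156702.

42369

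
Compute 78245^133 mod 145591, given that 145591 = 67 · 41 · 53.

11379

Mod 67: 78245 ≡ 56; by Fermat, exponent reduces to 133 mod 66 = 1; 56^1 ≡ 56 (mod 67).
Mod 41: 78245 ≡ 17; by Fermat, exponent reduces to 133 mod 40 = 13; 17^13 ≡ 22 (mod 41).
Mod 53: 78245 ≡ 17; by Fermat, exponent reduces to 133 mod 52 = 29; 17^29 ≡ 37 (mod 53).
Combine by CRT: x ≡ 56 (mod 67), x ≡ 22 (mod 41), x ≡ 37 (mod 53) ⇒ x ≡ 11379 (mod 145591).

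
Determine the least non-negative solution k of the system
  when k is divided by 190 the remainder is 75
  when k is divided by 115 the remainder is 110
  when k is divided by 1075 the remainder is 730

218955

gcd(190, 115) = 5 and 5 | (110 − 75), so the pair is consistent; merging gives k ≡ 455 (mod 4370), where 4370 = lcm(190, 115).
gcd(4370, 1075) = 5 and 5 | (730 − 455), so the pair is consistent; merging gives k ≡ 218955 (mod 939550), where 939550 = lcm(4370, 1075).
The solution is unique modulo lcm(190, 115, 1075) = 939550.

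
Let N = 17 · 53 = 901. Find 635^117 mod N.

Mod 17: 635 ≡ 6; by Fermat, exponent reduces to 117 mod 16 = 5; 6^5 ≡ 7 (mod 17).
Mod 53: 635 ≡ 52; by Fermat, exponent reduces to 117 mod 52 = 13; 52^13 ≡ 52 (mod 53).
Combine by CRT: x ≡ 7 (mod 17), x ≡ 52 (mod 53) ⇒ x ≡ 211 (mod 901).

211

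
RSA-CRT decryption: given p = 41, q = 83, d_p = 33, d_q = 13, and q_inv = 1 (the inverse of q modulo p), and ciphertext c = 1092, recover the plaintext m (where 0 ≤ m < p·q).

m₁ = c^(d_p) mod p: c ≡ 26 (mod 41), and 26^33 mod 41 = 6.
m₂ = c^(d_q) mod q: c ≡ 13 (mod 83), and 13^13 mod 83 = 15.
h = q_inv·(m₁ − m₂) mod p = 1·(6 − 15) mod 41 = 32.
m = m₂ + h·q = 15 + 32·83 = 2671.

2671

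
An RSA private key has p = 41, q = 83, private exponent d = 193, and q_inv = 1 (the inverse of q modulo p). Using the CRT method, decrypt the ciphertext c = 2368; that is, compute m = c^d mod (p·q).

1460

d_p = d mod (p−1) = 193 mod 40 = 33; d_q = d mod (q−1) = 29.
m₁ = c^(d_p) mod p: c ≡ 31 (mod 41), and 31^33 mod 41 = 25.
m₂ = c^(d_q) mod q: c ≡ 44 (mod 83), and 44^29 mod 83 = 49.
h = q_inv·(m₁ − m₂) mod p = 1·(25 − 49) mod 41 = 17.
m = m₂ + h·q = 49 + 17·83 = 1460.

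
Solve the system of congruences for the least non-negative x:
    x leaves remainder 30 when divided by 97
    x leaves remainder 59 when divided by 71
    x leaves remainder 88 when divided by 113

The moduli are pairwise coprime; N = 97·71·113 = 778231.
N/97 = 8023; 8023 ≡ 69 (mod 97); 69·45 ≡ 1, so inverse 45.
N/71 = 10961; 10961 ≡ 27 (mod 71); 27·50 ≡ 1, so inverse 50.
N/113 = 6887; 6887 ≡ 107 (mod 113); 107·94 ≡ 1, so inverse 94.
x ≡ 30·8023·45 + 59·10961·50 + 88·6887·94 = 100135264.
100135264 mod 778231 = 521696.

521696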